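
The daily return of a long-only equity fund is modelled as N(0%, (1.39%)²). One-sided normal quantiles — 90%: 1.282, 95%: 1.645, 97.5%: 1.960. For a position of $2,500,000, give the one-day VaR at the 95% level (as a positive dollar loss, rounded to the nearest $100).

VaR = z·σ = 1.645 × 1.39% = 2.287%.
On $2,500,000: 0.02287 × $2,500,000 = $57,175.

$57,200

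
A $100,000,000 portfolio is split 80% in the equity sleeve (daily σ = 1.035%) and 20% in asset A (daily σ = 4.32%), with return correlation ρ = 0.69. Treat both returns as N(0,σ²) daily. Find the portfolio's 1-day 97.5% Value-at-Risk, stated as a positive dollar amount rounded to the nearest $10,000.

σ_p² = 0.8²·1.035² + 0.2²·4.32² + 2·0.69·0.8·0.2·1.035·4.32 = 2.4193 (%²).
σ_p = √2.4193 = 1.555%.
At 97.5%, z = 1.960.
VaR = 1.960 × 1.555% = 3.048%; on $100,000,000 that is $3,048,000.

$3,050,000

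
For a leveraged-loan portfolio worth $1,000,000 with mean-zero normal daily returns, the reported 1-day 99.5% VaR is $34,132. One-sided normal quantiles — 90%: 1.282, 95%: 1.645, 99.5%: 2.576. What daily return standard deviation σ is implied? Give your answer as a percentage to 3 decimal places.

1.325%

VaR as a fraction: $34,132 / $1,000,000 = 3.413%.
σ = VaR / z = 3.413% / 2.576 = 1.325%.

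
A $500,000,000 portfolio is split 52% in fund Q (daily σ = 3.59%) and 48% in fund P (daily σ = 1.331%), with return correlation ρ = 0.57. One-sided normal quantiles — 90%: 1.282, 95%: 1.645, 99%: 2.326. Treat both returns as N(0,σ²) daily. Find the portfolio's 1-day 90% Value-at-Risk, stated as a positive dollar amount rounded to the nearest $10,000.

$14,690,000

σ_p² = 0.52²·3.59² + 0.48²·1.331² + 2·0.57·0.52·0.48·3.59·1.331 = 5.2527 (%²).
σ_p = √5.2527 = 2.292%.
VaR = 1.282 × 2.292% = 2.938%; on $500,000,000 that is $14,690,000.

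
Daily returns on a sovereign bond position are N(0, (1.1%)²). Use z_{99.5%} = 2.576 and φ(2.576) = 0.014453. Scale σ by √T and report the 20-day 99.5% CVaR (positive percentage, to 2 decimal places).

σ_{20d} = 1.1% × √20 = 4.919%.
ES multiplier = φ(z)/(1−α) = 0.014453/0.005 = 2.891.
ES = 4.919% × 2.891 = 14.221%.

14.22%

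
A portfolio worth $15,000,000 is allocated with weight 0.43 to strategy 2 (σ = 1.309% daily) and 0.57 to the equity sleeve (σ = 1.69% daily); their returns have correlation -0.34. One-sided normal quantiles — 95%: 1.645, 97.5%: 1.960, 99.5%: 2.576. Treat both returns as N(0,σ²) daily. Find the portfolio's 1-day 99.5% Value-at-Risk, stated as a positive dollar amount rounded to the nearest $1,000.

$362,000

σ_p² = 0.43²·1.309² + 0.57²·1.69² + 2·-0.34·0.43·0.57·1.309·1.69 = 0.8761 (%²).
σ_p = √0.8761 = 0.936%.
VaR = 2.576 × 0.936% = 2.411%; on $15,000,000 that is $361,650.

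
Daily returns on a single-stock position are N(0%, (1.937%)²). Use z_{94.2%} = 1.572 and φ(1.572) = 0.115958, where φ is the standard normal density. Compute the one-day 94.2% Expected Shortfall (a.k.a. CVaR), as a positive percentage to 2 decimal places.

3.87%

Tail multiplier: φ(z)/(1−α) = 0.115958 / 0.058 = 1.999.
ES = 1.937% × 1.999 = 3.872%.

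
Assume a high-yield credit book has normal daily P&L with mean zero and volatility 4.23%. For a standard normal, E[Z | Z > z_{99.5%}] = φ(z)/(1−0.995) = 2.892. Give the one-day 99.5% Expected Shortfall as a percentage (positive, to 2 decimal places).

ES = 4.23% × 2.892 = 12.233%.

12.23%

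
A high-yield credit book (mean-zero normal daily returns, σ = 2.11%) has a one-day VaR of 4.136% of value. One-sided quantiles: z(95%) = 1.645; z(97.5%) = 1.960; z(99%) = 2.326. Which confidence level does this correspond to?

97.5%

Implied z = VaR/σ = 4.136 / 2.11 = 1.960.
This matches z(97.5%) = 1.960.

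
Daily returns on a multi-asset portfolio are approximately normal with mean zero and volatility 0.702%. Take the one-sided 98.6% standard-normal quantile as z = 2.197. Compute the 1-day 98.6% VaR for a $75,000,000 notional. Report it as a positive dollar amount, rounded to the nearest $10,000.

VaR = z·σ = 2.197 × 0.702% = 1.542%.
On $75,000,000: 0.01542 × $75,000,000 = $1,156,500.

$1,160,000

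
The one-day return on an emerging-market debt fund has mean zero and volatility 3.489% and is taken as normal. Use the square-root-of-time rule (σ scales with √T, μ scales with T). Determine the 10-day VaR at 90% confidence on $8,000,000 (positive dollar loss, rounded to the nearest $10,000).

$1,130,000

At 90%, z = 1.282.
σ_{10d} = 3.489% × √10 = 11.033%.
VaR = 1.282 × 11.033% = 14.144%.
On $8,000,000: 0.14144 × $8,000,000 = $1,131,520.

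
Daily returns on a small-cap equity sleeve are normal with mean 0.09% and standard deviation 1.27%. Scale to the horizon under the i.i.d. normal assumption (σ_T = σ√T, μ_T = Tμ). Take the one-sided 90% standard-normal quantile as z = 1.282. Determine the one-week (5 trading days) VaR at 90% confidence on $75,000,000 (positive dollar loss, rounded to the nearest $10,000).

$2,390,000

σ_{5d} = 1.27% × √5 = 2.840%; μ_{5d} = 5 × 0.09% = 0.450%.
VaR = −(0.450%) + 1.282 × 2.840% = 3.191%.
On $75,000,000: 0.03191 × $75,000,000 = $2,393,250.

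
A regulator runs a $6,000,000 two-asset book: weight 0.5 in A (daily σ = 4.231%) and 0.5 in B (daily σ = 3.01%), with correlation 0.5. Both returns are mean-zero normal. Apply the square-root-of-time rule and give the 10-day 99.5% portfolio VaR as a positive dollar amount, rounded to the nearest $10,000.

σ_p = √(0.5²·4.231² + 0.5²·3.01² + 2·0.5·0.5·0.5·4.231·3.01) = 3.150%.
σ_{10d} = 3.150% × √10 = 9.961%.
z(99.5%) = 2.576.
VaR = 2.576 × 9.961% = 25.660%; on $6,000,000 that is $1,539,600.

$1,540,000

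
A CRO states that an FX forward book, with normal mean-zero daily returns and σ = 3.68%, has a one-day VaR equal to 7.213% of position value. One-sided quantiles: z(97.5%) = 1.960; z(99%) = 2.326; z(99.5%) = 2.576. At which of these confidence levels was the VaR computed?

Implied z = VaR/σ = 7.213 / 3.68 = 1.960.
This matches z(97.5%) = 1.960.

97.5%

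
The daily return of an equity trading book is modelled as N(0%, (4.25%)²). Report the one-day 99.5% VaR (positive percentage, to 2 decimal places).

At 99.5% one-sided, z = 2.576.
VaR = z·σ = 2.576 × 4.25% = 10.948%.

10.95%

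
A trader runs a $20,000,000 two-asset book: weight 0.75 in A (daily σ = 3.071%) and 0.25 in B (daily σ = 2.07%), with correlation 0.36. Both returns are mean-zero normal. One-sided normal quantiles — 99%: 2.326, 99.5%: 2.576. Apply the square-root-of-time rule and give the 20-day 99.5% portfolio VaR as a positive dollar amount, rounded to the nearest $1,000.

$5,843,000

σ_p = √(0.75²·3.071² + 0.25²·2.07² + 2·0.36·0.75·0.25·3.071·2.07) = 2.536%.
σ_{20d} = 2.536% × √20 = 11.341%.
VaR = 2.576 × 11.341% = 29.214%; on $20,000,000 that is $5,842,800.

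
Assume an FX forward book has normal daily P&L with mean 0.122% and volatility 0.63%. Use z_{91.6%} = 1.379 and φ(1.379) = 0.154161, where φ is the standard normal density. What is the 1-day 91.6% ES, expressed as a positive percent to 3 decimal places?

1.034%

Tail multiplier: φ(z)/(1−α) = 0.154161 / 0.084 = 1.835.
ES = −(0.122%) + 0.63% × 1.835 = 1.034%.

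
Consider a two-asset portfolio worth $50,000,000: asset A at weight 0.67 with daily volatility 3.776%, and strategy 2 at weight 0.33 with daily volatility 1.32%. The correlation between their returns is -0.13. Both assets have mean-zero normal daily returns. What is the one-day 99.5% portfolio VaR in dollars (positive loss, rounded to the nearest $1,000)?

$3,234,000

σ_p² = 0.67²·3.776² + 0.33²·1.32² + 2·-0.13·0.67·0.33·3.776·1.32 = 6.3037 (%²).
σ_p = √6.3037 = 2.511%.
At 99.5%, z = 2.576.
VaR = 2.576 × 2.511% = 6.468%; on $50,000,000 that is $3,234,000.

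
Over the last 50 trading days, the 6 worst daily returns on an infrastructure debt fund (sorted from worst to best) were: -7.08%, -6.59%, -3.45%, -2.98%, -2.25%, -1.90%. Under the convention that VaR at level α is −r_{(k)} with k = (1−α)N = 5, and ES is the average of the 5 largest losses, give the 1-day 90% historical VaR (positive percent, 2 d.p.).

k = 5; the 5th lowest return is -2.25%, so VaR = 2.25%.

2.25%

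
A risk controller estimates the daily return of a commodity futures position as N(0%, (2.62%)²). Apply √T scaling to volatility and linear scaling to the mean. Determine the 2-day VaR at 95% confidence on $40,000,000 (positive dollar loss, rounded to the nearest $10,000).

At 95%, z = 1.645.
σ_{2d} = 2.62% × √2 = 3.705%.
VaR = 1.645 × 3.705% = 6.095%.
On $40,000,000: 0.06095 × $40,000,000 = $2,438,000.

$2,440,000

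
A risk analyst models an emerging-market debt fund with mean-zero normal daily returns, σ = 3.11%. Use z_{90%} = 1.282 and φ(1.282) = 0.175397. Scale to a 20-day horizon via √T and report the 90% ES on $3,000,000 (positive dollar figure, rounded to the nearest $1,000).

σ_{20d} = 3.11% × √20 = 13.908%.
ES multiplier = φ(z)/(1−α) = 0.175397/0.1 = 1.754.
ES = 13.908% × 1.754 = 24.395%; on $3,000,000: $731,850.

$732,000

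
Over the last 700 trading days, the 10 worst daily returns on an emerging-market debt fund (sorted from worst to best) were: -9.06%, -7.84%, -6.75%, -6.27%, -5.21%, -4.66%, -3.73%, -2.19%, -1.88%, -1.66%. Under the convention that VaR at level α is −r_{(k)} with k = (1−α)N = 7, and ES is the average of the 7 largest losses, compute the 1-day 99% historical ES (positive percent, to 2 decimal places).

The 7 worst returns sum to -43.52%.
ES = −(-43.52%) / 7 = 6.2171…% ≈ 6.22%.

6.22%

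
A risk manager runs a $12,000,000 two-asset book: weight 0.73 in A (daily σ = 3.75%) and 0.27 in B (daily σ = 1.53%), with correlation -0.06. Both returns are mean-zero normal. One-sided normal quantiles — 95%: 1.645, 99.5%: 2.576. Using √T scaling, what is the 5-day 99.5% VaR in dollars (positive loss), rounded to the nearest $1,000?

$1,897,000

σ_p = √(0.73²·3.75² + 0.27²·1.53² + 2·-0.06·0.73·0.27·3.75·1.53) = 2.744%.
σ_{5d} = 2.744% × √5 = 6.136%.
VaR = 2.576 × 6.136% = 15.806%; on $12,000,000 that is $1,896,720.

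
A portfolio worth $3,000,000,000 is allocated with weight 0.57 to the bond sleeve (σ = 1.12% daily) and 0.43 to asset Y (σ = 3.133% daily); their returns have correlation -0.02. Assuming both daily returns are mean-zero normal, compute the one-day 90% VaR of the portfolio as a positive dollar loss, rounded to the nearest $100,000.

σ_p² = 0.57²·1.12² + 0.43²·3.133² + 2·-0.02·0.57·0.43·1.12·3.133 = 2.1881 (%²).
σ_p = √2.1881 = 1.479%.
At 90%, z = 1.282.
VaR = 1.282 × 1.479% = 1.896%; on $3,000,000,000 that is $56,880,000.

$56,900,000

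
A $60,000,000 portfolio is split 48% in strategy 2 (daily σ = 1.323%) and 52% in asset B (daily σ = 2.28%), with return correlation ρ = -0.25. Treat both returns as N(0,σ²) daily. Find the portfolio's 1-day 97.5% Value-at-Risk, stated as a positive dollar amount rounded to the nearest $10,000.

σ_p² = 0.48²·1.323² + 0.52²·2.28² + 2·-0.25·0.48·0.52·1.323·2.28 = 1.4325 (%²).
σ_p = √1.4325 = 1.197%.
At 97.5%, z = 1.960.
VaR = 1.960 × 1.197% = 2.346%; on $60,000,000 that is $1,407,600.

$1,410,000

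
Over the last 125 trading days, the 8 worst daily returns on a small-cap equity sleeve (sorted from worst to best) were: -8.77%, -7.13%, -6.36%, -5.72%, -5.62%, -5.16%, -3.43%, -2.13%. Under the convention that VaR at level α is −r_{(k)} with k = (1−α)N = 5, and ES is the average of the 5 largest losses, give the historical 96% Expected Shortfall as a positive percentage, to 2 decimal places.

The 5 worst returns sum to -33.60%.
ES = −(-33.60%) / 5 = 6.72%.

6.72%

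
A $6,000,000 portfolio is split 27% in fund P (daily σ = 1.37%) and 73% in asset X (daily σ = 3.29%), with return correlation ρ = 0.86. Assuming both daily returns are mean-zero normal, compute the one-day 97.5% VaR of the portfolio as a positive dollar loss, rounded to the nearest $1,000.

$321,000

σ_p² = 0.27²·1.37² + 0.73²·3.29² + 2·0.86·0.27·0.73·1.37·3.29 = 7.4330 (%²).
σ_p = √7.4330 = 2.726%.
At 97.5%, z = 1.960.
VaR = 1.960 × 2.726% = 5.343%; on $6,000,000 that is $320,580.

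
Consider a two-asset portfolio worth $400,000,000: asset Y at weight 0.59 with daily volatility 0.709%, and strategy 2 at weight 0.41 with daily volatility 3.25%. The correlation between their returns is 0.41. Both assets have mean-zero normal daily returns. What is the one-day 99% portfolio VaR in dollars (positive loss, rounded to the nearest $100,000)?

$14,400,000

σ_p² = 0.59²·0.709² + 0.41²·3.25² + 2·0.41·0.59·0.41·0.709·3.25 = 2.4076 (%²).
σ_p = √2.4076 = 1.552%.
At 99%, z = 2.326.
VaR = 2.326 × 1.552% = 3.610%; on $400,000,000 that is $14,440,000.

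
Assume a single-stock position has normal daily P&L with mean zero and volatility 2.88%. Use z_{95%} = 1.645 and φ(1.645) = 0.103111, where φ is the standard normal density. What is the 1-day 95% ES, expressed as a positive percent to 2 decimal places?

5.94%

Tail multiplier: φ(z)/(1−α) = 0.103111 / 0.05 = 2.062.
ES = 2.88% × 2.062 = 5.939%.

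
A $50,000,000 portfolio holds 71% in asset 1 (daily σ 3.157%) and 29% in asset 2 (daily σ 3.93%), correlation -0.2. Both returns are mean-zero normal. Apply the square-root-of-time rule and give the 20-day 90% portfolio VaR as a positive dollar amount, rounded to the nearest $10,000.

$6,600,000

σ_p = √(0.71²·3.157² + 0.29²·3.93² + 2·-0.2·0.71·0.29·3.157·3.93) = 2.302%.
σ_{20d} = 2.302% × √20 = 10.295%.
z(90%) = 1.282.
VaR = 1.282 × 10.295% = 13.198%; on $50,000,000 that is $6,599,000.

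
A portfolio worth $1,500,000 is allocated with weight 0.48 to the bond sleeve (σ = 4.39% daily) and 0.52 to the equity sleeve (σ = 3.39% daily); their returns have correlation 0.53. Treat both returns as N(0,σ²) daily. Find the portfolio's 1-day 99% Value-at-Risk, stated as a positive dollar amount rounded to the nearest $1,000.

$118,000

σ_p² = 0.48²·4.39² + 0.52²·3.39² + 2·0.53·0.48·0.52·4.39·3.39 = 11.4852 (%²).
σ_p = √11.4852 = 3.389%.
At 99%, z = 2.326.
VaR = 2.326 × 3.389% = 7.883%; on $1,500,000 that is $118,245.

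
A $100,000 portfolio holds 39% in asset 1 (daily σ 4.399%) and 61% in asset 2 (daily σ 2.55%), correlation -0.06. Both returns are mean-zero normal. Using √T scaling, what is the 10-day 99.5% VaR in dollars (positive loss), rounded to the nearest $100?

$18,300

σ_p = √(0.39²·4.399² + 0.61²·2.55² + 2·-0.06·0.39·0.61·4.399·2.55) = 2.246%.
σ_{10d} = 2.246% × √10 = 7.102%.
z(99.5%) = 2.576.
VaR = 2.576 × 7.102% = 18.295%; on $100,000 that is $18,295.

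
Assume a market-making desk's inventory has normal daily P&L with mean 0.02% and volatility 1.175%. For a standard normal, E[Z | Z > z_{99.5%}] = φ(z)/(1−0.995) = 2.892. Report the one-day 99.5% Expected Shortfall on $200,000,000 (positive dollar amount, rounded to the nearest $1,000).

$6,756,000

ES = −(0.02%) + 1.175% × 2.892 = 3.378%.
On $200,000,000: 0.03378 × $200,000,000 = $6,756,000.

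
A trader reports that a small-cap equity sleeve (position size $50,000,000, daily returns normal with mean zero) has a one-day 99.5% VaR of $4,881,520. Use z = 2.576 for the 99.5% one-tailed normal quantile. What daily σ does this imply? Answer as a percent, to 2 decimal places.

3.79%

VaR as a fraction: $4,881,520 / $50,000,000 = 9.763%.
σ = VaR / z = 9.763% / 2.576 = 3.790%.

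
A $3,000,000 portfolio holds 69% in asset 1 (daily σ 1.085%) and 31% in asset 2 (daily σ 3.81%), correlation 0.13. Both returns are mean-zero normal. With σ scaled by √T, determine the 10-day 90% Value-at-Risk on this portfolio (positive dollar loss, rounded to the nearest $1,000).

σ_p = √(0.69²·1.085² + 0.31²·3.81² + 2·0.13·0.69·0.31·1.085·3.81) = 1.478%.
σ_{10d} = 1.478% × √10 = 4.674%.
z(90%) = 1.282.
VaR = 1.282 × 4.674% = 5.992%; on $3,000,000 that is $179,760.

$180,000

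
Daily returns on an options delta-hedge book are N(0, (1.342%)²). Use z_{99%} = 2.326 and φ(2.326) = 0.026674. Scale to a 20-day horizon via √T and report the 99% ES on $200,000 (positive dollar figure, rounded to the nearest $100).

$32,000

σ_{20d} = 1.342% × √20 = 6.002%.
ES multiplier = φ(z)/(1−α) = 0.026674/0.01 = 2.667.
ES = 6.002% × 2.667 = 16.007%; on $200,000: $32,014.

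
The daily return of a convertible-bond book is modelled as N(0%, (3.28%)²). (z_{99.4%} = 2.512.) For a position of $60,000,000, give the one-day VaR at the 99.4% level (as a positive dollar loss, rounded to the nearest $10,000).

$4,940,000

VaR = z·σ = 2.512 × 3.28% = 8.239%.
On $60,000,000: 0.08239 × $60,000,000 = $4,943,400.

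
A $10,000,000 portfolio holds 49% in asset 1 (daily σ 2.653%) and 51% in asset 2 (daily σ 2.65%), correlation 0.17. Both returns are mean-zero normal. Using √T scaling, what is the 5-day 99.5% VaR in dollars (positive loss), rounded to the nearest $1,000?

$1,168,000

σ_p = √(0.49²·2.653² + 0.51²·2.65² + 2·0.17·0.49·0.51·2.653·2.65) = 2.028%.
σ_{5d} = 2.028% × √5 = 4.535%.
z(99.5%) = 2.576.
VaR = 2.576 × 4.535% = 11.682%; on $10,000,000 that is $1,168,200.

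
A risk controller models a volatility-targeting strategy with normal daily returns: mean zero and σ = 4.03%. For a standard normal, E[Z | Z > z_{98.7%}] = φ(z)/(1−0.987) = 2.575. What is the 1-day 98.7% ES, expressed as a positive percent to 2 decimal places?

ES = 4.03% × 2.575 = 10.377%.

10.38%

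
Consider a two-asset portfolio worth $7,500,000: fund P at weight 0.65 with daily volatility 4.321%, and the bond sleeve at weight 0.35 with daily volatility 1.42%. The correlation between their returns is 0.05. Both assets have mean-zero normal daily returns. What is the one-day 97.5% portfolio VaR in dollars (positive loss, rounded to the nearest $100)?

σ_p² = 0.65²·4.321² + 0.35²·1.42² + 2·0.05·0.65·0.35·4.321·1.42 = 8.2751 (%²).
σ_p = √8.2751 = 2.877%.
At 97.5%, z = 1.960.
VaR = 1.960 × 2.877% = 5.639%; on $7,500,000 that is $422,925.

$422,900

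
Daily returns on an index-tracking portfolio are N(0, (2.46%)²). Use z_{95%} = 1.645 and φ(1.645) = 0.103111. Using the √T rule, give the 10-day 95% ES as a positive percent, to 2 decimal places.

σ_{10d} = 2.46% × √10 = 7.779%.
ES multiplier = φ(z)/(1−α) = 0.103111/0.05 = 2.062.
ES = 7.779% × 2.062 = 16.040%.

16.04%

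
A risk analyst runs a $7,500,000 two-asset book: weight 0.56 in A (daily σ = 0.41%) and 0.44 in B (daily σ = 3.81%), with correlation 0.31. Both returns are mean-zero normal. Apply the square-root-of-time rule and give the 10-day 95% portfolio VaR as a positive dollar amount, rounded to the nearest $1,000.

σ_p = √(0.56²·0.41² + 0.44²·3.81² + 2·0.31·0.56·0.44·0.41·3.81) = 1.761%.
σ_{10d} = 1.761% × √10 = 5.569%.
z(95%) = 1.645.
VaR = 1.645 × 5.569% = 9.161%; on $7,500,000 that is $687,075.

$687,000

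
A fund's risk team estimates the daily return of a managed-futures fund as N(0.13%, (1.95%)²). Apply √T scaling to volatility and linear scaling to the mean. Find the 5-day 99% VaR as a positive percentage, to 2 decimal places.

At 99%, z = 2.326.
σ_{5d} = 1.95% × √5 = 4.360%; μ_{5d} = 5 × 0.13% = 0.650%.
VaR = −(0.650%) + 2.326 × 4.360% = 9.491%.

9.49%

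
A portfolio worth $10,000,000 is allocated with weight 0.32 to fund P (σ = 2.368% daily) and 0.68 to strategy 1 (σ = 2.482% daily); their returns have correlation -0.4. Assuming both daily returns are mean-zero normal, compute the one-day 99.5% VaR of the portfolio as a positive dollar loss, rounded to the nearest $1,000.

$399,000

σ_p² = 0.32²·2.368² + 0.68²·2.482² + 2·-0.4·0.32·0.68·2.368·2.482 = 2.3996 (%²).
σ_p = √2.3996 = 1.549%.
At 99.5%, z = 2.576.
VaR = 2.576 × 1.549% = 3.990%; on $10,000,000 that is $399,000.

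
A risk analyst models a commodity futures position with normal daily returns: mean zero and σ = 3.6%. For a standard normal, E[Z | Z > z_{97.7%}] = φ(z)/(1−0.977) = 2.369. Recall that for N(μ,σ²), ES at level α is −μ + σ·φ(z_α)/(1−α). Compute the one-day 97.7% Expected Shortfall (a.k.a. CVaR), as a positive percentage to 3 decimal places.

ES = 3.6% × 2.369 = 8.528%.

8.528%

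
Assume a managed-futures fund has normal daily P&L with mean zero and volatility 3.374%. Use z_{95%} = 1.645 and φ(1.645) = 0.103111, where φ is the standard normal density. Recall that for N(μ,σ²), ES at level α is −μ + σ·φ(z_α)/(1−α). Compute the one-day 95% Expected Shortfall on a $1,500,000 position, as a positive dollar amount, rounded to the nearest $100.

$104,400

Tail multiplier: φ(z)/(1−α) = 0.103111 / 0.05 = 2.062.
ES = 3.374% × 2.062 = 6.957%.
On $1,500,000: 0.06957 × $1,500,000 = $104,355.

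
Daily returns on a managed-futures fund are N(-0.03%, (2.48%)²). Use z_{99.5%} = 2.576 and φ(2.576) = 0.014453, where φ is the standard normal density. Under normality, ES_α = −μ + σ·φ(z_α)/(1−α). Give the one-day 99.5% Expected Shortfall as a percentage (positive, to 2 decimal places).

Tail multiplier: φ(z)/(1−α) = 0.014453 / 0.005 = 2.891.
ES = −(-0.03%) + 2.48% × 2.891 = 7.200%.

7.20%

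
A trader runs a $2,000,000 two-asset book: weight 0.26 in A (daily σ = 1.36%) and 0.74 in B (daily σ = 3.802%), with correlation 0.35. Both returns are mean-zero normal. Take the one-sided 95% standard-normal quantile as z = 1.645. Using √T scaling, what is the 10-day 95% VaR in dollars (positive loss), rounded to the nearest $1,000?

σ_p = √(0.26²·1.36² + 0.74²·3.802² + 2·0.35·0.26·0.74·1.36·3.802) = 2.956%.
σ_{10d} = 2.956% × √10 = 9.348%.
VaR = 1.645 × 9.348% = 15.377%; on $2,000,000 that is $307,540.

$308,000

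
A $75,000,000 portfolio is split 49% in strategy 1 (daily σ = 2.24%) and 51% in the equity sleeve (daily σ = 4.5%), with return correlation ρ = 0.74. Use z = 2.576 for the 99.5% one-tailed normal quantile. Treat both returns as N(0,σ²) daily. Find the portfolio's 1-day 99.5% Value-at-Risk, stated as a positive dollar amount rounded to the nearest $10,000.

σ_p² = 0.49²·2.24² + 0.51²·4.5² + 2·0.74·0.49·0.51·2.24·4.5 = 10.1999 (%²).
σ_p = √10.1999 = 3.194%.
VaR = 2.576 × 3.194% = 8.228%; on $75,000,000 that is $6,171,000.

$6,170,000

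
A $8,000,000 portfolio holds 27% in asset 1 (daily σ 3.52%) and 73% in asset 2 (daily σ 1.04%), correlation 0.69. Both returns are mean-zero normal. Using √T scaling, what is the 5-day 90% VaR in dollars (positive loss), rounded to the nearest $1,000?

$361,000

σ_p = √(0.27²·3.52² + 0.73²·1.04² + 2·0.69·0.27·0.73·3.52·1.04) = 1.573%.
σ_{5d} = 1.573% × √5 = 3.517%.
z(90%) = 1.282.
VaR = 1.282 × 3.517% = 4.509%; on $8,000,000 that is $360,720.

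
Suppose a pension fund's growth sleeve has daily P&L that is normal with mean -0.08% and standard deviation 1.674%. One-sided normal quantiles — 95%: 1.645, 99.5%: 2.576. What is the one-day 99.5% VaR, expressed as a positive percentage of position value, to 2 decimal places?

VaR = −μ + z·σ = −(-0.08%) + 2.576 × 1.674% = 4.392%.

4.39%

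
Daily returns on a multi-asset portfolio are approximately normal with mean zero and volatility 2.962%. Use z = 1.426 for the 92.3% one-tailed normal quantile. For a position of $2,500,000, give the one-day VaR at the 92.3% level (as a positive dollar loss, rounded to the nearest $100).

VaR = z·σ = 1.426 × 2.962% = 4.224%.
On $2,500,000: 0.04224 × $2,500,000 = $105,600.

$105,600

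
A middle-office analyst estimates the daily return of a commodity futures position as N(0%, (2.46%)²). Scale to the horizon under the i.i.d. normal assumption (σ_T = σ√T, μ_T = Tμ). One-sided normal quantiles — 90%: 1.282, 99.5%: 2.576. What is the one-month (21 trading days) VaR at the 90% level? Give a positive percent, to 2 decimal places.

14.45%

σ_{21d} = 2.46% × √21 = 11.273%.
VaR = 1.282 × 11.273% = 14.452%.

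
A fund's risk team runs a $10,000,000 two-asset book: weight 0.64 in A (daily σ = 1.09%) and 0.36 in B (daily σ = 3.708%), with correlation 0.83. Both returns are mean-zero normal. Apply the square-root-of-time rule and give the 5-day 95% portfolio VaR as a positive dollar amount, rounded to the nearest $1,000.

$718,000

σ_p = √(0.64²·1.09² + 0.36²·3.708² + 2·0.83·0.64·0.36·1.09·3.708) = 1.953%.
σ_{5d} = 1.953% × √5 = 4.367%.
z(95%) = 1.645.
VaR = 1.645 × 4.367% = 7.184%; on $10,000,000 that is $718,400.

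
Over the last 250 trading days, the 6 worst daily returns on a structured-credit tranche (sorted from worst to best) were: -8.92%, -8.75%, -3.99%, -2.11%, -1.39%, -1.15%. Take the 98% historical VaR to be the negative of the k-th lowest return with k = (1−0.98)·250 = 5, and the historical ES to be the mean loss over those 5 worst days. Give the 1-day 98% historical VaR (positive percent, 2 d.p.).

k = 5; the 5th lowest return is -1.39%, so VaR = 1.39%.

1.39%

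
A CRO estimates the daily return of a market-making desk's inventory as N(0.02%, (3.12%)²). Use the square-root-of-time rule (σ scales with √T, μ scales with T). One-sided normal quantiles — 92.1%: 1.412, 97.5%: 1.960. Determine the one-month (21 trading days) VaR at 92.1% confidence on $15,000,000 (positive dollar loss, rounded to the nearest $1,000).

$2,965,000

σ_{21d} = 3.12% × √21 = 14.298%; μ_{21d} = 21 × 0.02% = 0.420%.
VaR = −(0.420%) + 1.412 × 14.298% = 19.769%.
On $15,000,000: 0.19769 × $15,000,000 = $2,965,350.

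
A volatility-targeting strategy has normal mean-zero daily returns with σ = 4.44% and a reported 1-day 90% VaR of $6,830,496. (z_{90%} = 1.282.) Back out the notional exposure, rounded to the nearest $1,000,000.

$120,000,000

VaR as a fraction of value: z·σ = 1.282 × 4.44% = 5.69208%.
Position = $6,830,496 / 0.0569208 = $120,000,000.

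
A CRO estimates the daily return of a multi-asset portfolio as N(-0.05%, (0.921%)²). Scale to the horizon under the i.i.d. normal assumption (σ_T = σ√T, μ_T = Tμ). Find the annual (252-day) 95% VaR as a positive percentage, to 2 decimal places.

At 95%, z = 1.645.
σ_{252d} = 0.921% × √252 = 14.620%; μ_{252d} = 252 × -0.05% = -12.600%.
VaR = −(-12.600%) + 1.645 × 14.620% = 36.650%.

36.65%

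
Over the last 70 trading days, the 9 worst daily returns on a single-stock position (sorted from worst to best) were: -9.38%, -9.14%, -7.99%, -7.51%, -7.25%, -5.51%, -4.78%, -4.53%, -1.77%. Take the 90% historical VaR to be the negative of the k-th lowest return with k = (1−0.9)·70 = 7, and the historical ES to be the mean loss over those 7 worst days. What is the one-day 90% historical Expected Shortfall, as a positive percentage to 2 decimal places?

The 7 worst returns sum to -51.56%.
ES = −(-51.56%) / 7 = 7.3657…% ≈ 7.37%.

7.37%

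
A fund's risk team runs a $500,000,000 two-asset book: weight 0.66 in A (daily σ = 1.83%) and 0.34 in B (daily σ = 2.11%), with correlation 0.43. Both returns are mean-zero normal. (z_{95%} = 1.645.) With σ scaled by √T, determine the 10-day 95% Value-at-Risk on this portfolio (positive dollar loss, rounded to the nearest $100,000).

σ_p = √(0.66²·1.83² + 0.34²·2.11² + 2·0.43·0.66·0.34·1.83·2.11) = 1.649%.
σ_{10d} = 1.649% × √10 = 5.215%.
VaR = 1.645 × 5.215% = 8.579%; on $500,000,000 that is $42,895,000.

$42,900,000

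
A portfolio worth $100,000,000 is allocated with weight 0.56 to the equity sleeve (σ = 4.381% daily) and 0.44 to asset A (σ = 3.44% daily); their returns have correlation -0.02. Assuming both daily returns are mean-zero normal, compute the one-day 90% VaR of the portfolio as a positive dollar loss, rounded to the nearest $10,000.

$3,660,000

σ_p² = 0.56²·4.381² + 0.44²·3.44² + 2·-0.02·0.56·0.44·4.381·3.44 = 8.1614 (%²).
σ_p = √8.1614 = 2.857%.
At 90%, z = 1.282.
VaR = 1.282 × 2.857% = 3.663%; on $100,000,000 that is $3,663,000.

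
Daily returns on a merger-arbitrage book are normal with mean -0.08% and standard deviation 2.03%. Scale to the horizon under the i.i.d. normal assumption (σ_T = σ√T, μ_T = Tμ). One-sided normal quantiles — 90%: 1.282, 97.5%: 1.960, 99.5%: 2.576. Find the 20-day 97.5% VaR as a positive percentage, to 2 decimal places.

σ_{20d} = 2.03% × √20 = 9.078%; μ_{20d} = 20 × -0.08% = -1.600%.
VaR = −(-1.600%) + 1.960 × 9.078% = 19.393%.

19.39%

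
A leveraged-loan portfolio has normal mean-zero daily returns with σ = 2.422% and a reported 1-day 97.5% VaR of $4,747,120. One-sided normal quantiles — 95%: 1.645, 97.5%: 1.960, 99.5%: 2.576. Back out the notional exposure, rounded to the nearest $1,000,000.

$100,000,000

VaR as a fraction of value: z·σ = 1.960 × 2.422% = 4.74712%.
Position = $4,747,120 / 0.0474712 = $100,000,000.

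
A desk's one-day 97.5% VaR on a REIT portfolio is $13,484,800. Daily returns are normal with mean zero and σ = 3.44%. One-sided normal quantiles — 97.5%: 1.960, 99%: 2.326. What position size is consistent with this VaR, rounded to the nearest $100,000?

$200,000,000

VaR as a fraction of value: z·σ = 1.960 × 3.44% = 6.7424%.
Position = $13,484,800 / 0.067424 = $200,000,000.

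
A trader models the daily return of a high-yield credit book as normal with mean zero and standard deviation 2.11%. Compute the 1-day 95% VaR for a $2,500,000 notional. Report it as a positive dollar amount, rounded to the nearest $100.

$86,800

At 95% one-sided, z = 1.645.
VaR = z·σ = 1.645 × 2.11% = 3.471%.
On $2,500,000: 0.03471 × $2,500,000 = $86,775.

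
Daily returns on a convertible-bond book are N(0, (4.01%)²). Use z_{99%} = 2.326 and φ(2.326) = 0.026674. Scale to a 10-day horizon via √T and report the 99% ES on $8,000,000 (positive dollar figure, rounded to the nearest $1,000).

σ_{10d} = 4.01% × √10 = 12.681%.
ES multiplier = φ(z)/(1−α) = 0.026674/0.01 = 2.667.
ES = 12.681% × 2.667 = 33.820%; on $8,000,000: $2,705,600.

$2,706,000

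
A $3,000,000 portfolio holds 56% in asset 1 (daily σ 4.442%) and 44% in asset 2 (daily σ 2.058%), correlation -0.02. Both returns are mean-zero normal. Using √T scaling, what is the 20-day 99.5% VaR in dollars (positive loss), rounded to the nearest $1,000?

$909,000

σ_p = √(0.56²·4.442² + 0.44²·2.058² + 2·-0.02·0.56·0.44·4.442·2.058) = 2.630%.
σ_{20d} = 2.630% × √20 = 11.762%.
z(99.5%) = 2.576.
VaR = 2.576 × 11.762% = 30.299%; on $3,000,000 that is $908,970.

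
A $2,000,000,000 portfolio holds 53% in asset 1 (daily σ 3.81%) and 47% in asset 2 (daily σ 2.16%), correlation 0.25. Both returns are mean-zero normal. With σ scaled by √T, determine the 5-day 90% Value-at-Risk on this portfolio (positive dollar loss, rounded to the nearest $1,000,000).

σ_p = √(0.53²·3.81² + 0.47²·2.16² + 2·0.25·0.53·0.47·3.81·2.16) = 2.477%.
σ_{5d} = 2.477% × √5 = 5.539%.
z(90%) = 1.282.
VaR = 1.282 × 5.539% = 7.101%; on $2,000,000,000 that is $142,020,000.

$142,000,000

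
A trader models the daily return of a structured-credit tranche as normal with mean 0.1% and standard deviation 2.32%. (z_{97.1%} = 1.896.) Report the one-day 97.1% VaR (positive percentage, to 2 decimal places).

VaR = −μ + z·σ = −(0.1%) + 1.896 × 2.32% = 4.299%.

4.30%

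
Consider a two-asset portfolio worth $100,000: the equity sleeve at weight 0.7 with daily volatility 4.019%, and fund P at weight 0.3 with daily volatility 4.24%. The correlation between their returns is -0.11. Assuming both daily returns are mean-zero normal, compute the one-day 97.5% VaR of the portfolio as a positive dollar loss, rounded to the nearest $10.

$5,800

σ_p² = 0.7²·4.019² + 0.3²·4.24² + 2·-0.11·0.7·0.3·4.019·4.24 = 8.7454 (%²).
σ_p = √8.7454 = 2.957%.
At 97.5%, z = 1.960.
VaR = 1.960 × 2.957% = 5.796%; on $100,000 that is $5,796.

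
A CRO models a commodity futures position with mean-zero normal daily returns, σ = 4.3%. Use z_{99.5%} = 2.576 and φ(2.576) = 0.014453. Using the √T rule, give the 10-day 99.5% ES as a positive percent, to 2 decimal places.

σ_{10d} = 4.3% × √10 = 13.598%.
ES multiplier = φ(z)/(1−α) = 0.014453/0.005 = 2.891.
ES = 13.598% × 2.891 = 39.312%.

39.31%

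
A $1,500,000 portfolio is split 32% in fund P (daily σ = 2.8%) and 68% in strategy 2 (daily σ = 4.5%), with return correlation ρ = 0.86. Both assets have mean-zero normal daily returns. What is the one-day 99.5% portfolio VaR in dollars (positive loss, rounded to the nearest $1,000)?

$149,000

σ_p² = 0.32²·2.8² + 0.68²·4.5² + 2·0.86·0.32·0.68·2.8·4.5 = 14.8822 (%²).
σ_p = √14.8822 = 3.858%.
At 99.5%, z = 2.576.
VaR = 2.576 × 3.858% = 9.938%; on $1,500,000 that is $149,070.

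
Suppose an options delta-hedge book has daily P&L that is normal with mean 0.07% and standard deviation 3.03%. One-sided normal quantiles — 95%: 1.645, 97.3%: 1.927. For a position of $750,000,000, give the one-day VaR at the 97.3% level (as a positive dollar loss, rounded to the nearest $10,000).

$43,270,000

VaR = −μ + z·σ = −(0.07%) + 1.927 × 3.03% = 5.769%.
On $750,000,000: 0.05769 × $750,000,000 = $43,267,500.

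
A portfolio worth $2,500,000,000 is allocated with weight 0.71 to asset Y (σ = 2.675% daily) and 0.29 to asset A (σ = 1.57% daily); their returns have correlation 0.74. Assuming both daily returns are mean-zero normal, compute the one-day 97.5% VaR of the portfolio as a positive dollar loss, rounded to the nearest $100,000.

σ_p² = 0.71²·2.675² + 0.29²·1.57² + 2·0.74·0.71·0.29·2.675·1.57 = 5.0942 (%²).
σ_p = √5.0942 = 2.257%.
At 97.5%, z = 1.960.
VaR = 1.960 × 2.257% = 4.424%; on $2,500,000,000 that is $110,600,000.

$110,600,000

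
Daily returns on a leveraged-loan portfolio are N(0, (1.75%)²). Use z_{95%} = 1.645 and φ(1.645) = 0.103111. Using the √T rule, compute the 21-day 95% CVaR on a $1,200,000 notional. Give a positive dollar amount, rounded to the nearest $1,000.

σ_{21d} = 1.75% × √21 = 8.020%.
ES multiplier = φ(z)/(1−α) = 0.103111/0.05 = 2.062.
ES = 8.020% × 2.062 = 16.537%; on $1,200,000: $198,444.

$198,000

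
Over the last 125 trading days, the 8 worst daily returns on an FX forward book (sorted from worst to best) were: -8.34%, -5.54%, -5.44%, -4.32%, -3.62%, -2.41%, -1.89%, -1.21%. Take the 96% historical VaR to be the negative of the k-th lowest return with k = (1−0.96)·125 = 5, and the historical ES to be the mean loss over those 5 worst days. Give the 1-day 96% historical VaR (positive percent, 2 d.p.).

k = 5; the 5th lowest return is -3.62%, so VaR = 3.62%.

3.62%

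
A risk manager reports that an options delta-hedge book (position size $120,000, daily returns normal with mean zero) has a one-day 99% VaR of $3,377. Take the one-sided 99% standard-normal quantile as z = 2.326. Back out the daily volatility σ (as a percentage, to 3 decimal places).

1.210%

VaR as a fraction: $3,377 / $120,000 = 2.814%.
σ = VaR / z = 2.814% / 2.326 = 1.210%.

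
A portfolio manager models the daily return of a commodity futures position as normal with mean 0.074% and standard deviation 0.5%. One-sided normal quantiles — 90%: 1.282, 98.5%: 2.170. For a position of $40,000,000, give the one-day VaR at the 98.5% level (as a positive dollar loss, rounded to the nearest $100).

VaR = −μ + z·σ = −(0.074%) + 2.170 × 0.5% = 1.011%.
On $40,000,000: 0.01011 × $40,000,000 = $404,400.

$404,400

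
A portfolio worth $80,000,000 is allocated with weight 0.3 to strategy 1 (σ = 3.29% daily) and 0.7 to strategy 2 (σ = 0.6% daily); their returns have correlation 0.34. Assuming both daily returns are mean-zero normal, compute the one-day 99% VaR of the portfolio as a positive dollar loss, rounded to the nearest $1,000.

σ_p² = 0.3²·3.29² + 0.7²·0.6² + 2·0.34·0.3·0.7·3.29·0.6 = 1.4325 (%²).
σ_p = √1.4325 = 1.197%.
At 99%, z = 2.326.
VaR = 2.326 × 1.197% = 2.784%; on $80,000,000 that is $2,227,200.

$2,227,000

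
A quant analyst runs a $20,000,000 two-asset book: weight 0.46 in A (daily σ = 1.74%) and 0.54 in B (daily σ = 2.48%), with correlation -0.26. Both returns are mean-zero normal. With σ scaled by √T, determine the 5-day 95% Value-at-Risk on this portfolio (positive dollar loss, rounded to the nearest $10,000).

$1,010,000

σ_p = √(0.46²·1.74² + 0.54²·2.48² + 2·-0.26·0.46·0.54·1.74·2.48) = 1.370%.
σ_{5d} = 1.370% × √5 = 3.063%.
z(95%) = 1.645.
VaR = 1.645 × 3.063% = 5.039%; on $20,000,000 that is $1,007,800.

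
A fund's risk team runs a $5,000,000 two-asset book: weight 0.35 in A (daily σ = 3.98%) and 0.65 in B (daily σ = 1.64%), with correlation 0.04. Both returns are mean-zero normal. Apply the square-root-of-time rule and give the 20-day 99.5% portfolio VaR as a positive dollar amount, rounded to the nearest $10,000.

σ_p = √(0.35²·3.98² + 0.65²·1.64² + 2·0.04·0.35·0.65·3.98·1.64) = 1.788%.
σ_{20d} = 1.788% × √20 = 7.996%.
z(99.5%) = 2.576.
VaR = 2.576 × 7.996% = 20.598%; on $5,000,000 that is $1,029,900.

$1,030,000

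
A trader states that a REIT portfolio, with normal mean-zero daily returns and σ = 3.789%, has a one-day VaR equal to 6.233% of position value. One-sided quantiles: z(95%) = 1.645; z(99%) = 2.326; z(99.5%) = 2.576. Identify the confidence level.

95%

Implied z = VaR/σ = 6.233 / 3.789 = 1.645.
This matches z(95%) = 1.645.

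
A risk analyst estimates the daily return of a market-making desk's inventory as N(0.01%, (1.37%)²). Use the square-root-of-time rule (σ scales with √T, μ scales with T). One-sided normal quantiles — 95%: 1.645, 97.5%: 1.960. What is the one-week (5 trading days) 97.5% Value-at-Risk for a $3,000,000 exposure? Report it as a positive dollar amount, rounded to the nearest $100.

$178,600

σ_{5d} = 1.37% × √5 = 3.063%; μ_{5d} = 5 × 0.01% = 0.050%.
VaR = −(0.050%) + 1.960 × 3.063% = 5.953%.
On $3,000,000: 0.05953 × $3,000,000 = $178,590.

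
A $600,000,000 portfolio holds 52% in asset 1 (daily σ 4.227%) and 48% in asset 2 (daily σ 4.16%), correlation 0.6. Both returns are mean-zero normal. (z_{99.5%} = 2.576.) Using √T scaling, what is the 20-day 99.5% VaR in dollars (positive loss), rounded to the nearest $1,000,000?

σ_p = √(0.52²·4.227² + 0.48²·4.16² + 2·0.6·0.52·0.48·4.227·4.16) = 3.753%.
σ_{20d} = 3.753% × √20 = 16.784%.
VaR = 2.576 × 16.784% = 43.236%; on $600,000,000 that is $259,416,000.

$259,000,000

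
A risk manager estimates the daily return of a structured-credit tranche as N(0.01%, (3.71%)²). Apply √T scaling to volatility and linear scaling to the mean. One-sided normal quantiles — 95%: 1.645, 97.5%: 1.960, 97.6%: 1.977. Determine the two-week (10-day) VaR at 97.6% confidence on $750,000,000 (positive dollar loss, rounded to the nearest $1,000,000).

$173,000,000

σ_{10d} = 3.71% × √10 = 11.732%; μ_{10d} = 10 × 0.01% = 0.100%.
VaR = −(0.100%) + 1.977 × 11.732% = 23.094%.
On $750,000,000: 0.23094 × $750,000,000 = $173,205,000.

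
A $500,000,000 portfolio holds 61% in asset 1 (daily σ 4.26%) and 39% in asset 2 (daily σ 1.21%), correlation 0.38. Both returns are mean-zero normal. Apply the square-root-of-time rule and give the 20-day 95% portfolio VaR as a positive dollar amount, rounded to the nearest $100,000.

$103,400,000

σ_p = √(0.61²·4.26² + 0.39²·1.21² + 2·0.38·0.61·0.39·4.26·1.21) = 2.812%.
σ_{20d} = 2.812% × √20 = 12.576%.
z(95%) = 1.645.
VaR = 1.645 × 12.576% = 20.688%; on $500,000,000 that is $103,440,000.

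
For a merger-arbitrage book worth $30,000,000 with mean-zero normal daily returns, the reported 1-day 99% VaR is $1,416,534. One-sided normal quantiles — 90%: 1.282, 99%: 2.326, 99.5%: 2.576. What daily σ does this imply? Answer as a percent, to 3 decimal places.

2.030%

VaR as a fraction: $1,416,534 / $30,000,000 = 4.722%.
σ = VaR / z = 4.722% / 2.326 = 2.030%.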